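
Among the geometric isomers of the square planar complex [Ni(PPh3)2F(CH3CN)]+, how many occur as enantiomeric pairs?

0

A square has two trans pairs of vertices; adjacent vertices are cis.
Systematic placement gives 2 geometric isomers: PPh3 cis; PPh3 trans.
Each arrangement has an internal mirror plane or centre of symmetry, so none is chiral.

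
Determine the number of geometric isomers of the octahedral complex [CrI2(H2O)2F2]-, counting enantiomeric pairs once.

5

The six octahedral sites form three mutually perpendicular trans pairs.
There are 5 geometric isomers: I trans, H2O trans, F trans; I cis, H2O cis, F trans; I trans, H2O cis, F cis; I cis, H2O cis, F cis (chiral); I cis, H2O trans, F cis.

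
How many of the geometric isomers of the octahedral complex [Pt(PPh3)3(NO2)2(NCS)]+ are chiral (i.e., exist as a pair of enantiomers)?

0

There are 3 geometric isomers: PPh3 mer, NO2 cis; PPh3 mer, NO2 trans; PPh3 fac, NO2 cis.
Each arrangement has an internal mirror plane or centre of symmetry, so none is chiral.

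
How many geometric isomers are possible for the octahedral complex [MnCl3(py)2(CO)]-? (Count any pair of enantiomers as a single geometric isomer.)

Systematic placement gives 3 geometric isomers: Cl mer, py trans; Cl fac, py cis; Cl mer, py cis.

3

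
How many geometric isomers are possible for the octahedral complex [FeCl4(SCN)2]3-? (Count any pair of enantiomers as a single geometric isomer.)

Systematic placement gives 2 geometric isomers: SCN trans; SCN cis.

2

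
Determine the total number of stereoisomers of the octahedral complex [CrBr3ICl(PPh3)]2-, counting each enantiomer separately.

5

In an octahedral complex each vertex has one trans partner and four cis neighbours.
Systematic placement gives 4 geometric isomers: Br mer (3 arrangements); Br fac (chiral).
One of these lacks any improper symmetry element and so occurs as an enantiomeric pair, giving 4 + 1 = 5 stereoisomers in total.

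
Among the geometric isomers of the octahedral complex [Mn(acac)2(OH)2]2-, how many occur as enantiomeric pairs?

Each acac is bidentate and must span two cis positions.
There are 2 geometric isomers: OH trans; OH cis (chiral).
One of these lacks any improper symmetry element and so occurs as an enantiomeric pair, giving 2 + 1 = 3 stereoisomers in total.

1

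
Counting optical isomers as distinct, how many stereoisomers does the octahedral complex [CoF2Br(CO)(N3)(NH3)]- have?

15

The six octahedral sites form three mutually perpendicular trans pairs.
Systematic enumeration (placing each ligand type in turn and discarding arrangements equivalent by rotation or reflection) gives 9 geometric isomers.
Of these, 6 lack any improper symmetry element and so occur as enantiomeric pairs, giving 9 + 6 = 15 stereoisomers in total.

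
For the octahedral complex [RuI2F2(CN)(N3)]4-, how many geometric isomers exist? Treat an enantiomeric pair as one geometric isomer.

6

Working through the distinct placements yields 6 geometric isomers: I cis, F cis (3 arrangements, 2 chiral); I trans, F cis; I cis, F trans; I trans, F trans.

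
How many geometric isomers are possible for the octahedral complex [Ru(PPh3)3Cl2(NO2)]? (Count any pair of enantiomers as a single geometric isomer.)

3

An octahedron has six vertices in three trans pairs; every non-trans pair is cis.
Working through the distinct placements yields 3 geometric isomers: PPh3 mer, Cl trans; PPh3 mer, Cl cis; PPh3 fac, Cl cis.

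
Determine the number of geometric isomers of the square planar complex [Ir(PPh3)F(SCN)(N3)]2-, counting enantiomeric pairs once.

A square has two trans pairs of vertices; adjacent vertices are cis.
The distinct arrangements are (3 in all): (F/PPh3 trans, N3/SCN trans); (F/SCN trans, N3/PPh3 trans); (F/N3 trans, PPh3/SCN trans).

3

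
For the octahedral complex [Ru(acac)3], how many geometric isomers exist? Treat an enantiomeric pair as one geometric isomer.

1

An octahedron has six vertices in three trans pairs; every non-trans pair is cis.
Each acac is bidentate and must span two cis positions.
Only one geometric arrangement is possible; it has no improper symmetry element, so it exists as a pair of enantiomers (2 stereoisomers).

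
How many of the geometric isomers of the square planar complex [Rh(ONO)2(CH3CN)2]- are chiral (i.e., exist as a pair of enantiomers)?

0

The distinct arrangements are (2 in all): ONO cis; ONO trans.
Each arrangement has an internal mirror plane or centre of symmetry, so none is chiral.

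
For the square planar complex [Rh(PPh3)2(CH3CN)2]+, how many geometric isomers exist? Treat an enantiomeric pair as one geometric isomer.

Working through the distinct placements yields 2 geometric isomers: PPh3 cis; PPh3 trans.

2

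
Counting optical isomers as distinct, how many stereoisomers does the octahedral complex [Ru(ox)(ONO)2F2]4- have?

An octahedron has six vertices in three trans pairs; every non-trans pair is cis.
Each ox is bidentate and must span two cis positions.
Working through the distinct placements yields 3 geometric isomers: ONO cis, F trans; ONO cis, F cis (chiral); ONO trans, F cis.
One of these lacks any improper symmetry element and so occurs as an enantiomeric pair, giving 3 + 1 = 4 stereoisomers in total.

4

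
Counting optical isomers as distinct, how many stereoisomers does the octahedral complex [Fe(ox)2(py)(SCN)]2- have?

3

The six octahedral sites form three mutually perpendicular trans pairs.
Each ox is bidentate and must span two cis positions.
The distinct arrangements are (2 in all): py and SCN mutually cis (chiral); py and SCN mutually trans.
One of these lacks any improper symmetry element and so occurs as an enantiomeric pair, giving 2 + 1 = 3 stereoisomers in total.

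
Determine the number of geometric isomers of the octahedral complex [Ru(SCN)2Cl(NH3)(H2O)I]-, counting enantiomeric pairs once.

The six octahedral sites form three mutually perpendicular trans pairs.
Placing the ligands in turn and identifying arrangements related by rotation or reflection leaves 9 distinct geometric isomers.

9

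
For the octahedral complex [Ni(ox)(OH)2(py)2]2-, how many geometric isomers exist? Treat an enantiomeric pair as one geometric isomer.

In an octahedral complex each vertex has one trans partner and four cis neighbours.
Each ox is bidentate and must span two cis positions.
Working through the distinct placements yields 3 geometric isomers: OH trans, py cis; OH cis, py trans; OH cis, py cis (chiral).

3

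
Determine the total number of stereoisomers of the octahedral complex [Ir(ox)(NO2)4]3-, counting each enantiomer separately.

1

An octahedron has six vertices in three trans pairs; every non-trans pair is cis.
Each ox is bidentate and must span two cis positions.
Only one geometric arrangement is possible.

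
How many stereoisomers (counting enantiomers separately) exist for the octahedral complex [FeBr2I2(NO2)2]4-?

In an octahedral complex each vertex has one trans partner and four cis neighbours.
Working through the distinct placements yields 5 geometric isomers: Br trans, I trans, NO2 trans; Br trans, I cis, NO2 cis; Br cis, I cis, NO2 trans; Br cis, I cis, NO2 cis (chiral); Br cis, I trans, NO2 cis.
One of these lacks any improper symmetry element and so occurs as an enantiomeric pair, giving 5 + 1 = 6 stereoisomers in total.

6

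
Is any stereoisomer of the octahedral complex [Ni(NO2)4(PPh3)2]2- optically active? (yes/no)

Systematic placement gives 2 geometric isomers: PPh3 trans; PPh3 cis.
Each arrangement has an internal mirror plane or centre of symmetry, so none is chiral.

no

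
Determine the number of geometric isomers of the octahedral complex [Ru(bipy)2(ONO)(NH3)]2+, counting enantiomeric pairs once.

2

An octahedron has six vertices in three trans pairs; every non-trans pair is cis.
Each bipy is bidentate and must span two cis positions.
Working through the distinct placements yields 2 geometric isomers: ONO and NH3 mutually trans; ONO and NH3 mutually cis (chiral).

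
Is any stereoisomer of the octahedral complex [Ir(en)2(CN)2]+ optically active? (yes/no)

yes

The six octahedral sites form three mutually perpendicular trans pairs.
Each en is bidentate and must span two cis positions.
Working through the distinct placements yields 2 geometric isomers: CN trans; CN cis (chiral).
One of these lacks any improper symmetry element and so occurs as an enantiomeric pair, giving 2 + 1 = 3 stereoisomers in total.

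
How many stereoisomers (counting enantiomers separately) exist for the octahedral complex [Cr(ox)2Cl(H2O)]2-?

The six octahedral sites form three mutually perpendicular trans pairs.
Each ox is bidentate and must span two cis positions.
Working through the distinct placements yields 2 geometric isomers: Cl and H2O mutually trans; Cl and H2O mutually cis (chiral).
One of these lacks any improper symmetry element and so occurs as an enantiomeric pair, giving 2 + 1 = 3 stereoisomers in total.

3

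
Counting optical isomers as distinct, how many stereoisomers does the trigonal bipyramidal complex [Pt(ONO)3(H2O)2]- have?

3

In a trigonal bipyramid the two axial positions differ from the three equatorial ones.
Systematic placement gives 3 geometric isomers: H2O both axial; H2O one axial, one equatorial; H2O both equatorial.
Each arrangement has an internal mirror plane or centre of symmetry, so none is chiral.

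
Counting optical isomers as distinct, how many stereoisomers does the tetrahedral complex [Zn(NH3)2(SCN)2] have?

1

All four vertices of a tetrahedron are equivalent and mutually adjacent, so cis/trans isomerism cannot arise.
Only one geometric arrangement is possible.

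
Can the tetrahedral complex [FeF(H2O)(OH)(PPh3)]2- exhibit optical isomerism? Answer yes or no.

yes

Only one geometric arrangement is possible; it has no improper symmetry element, so it exists as a pair of enantiomers (2 stereoisomers).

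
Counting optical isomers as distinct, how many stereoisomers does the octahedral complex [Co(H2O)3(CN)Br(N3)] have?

There are 4 geometric isomers: H2O mer (3 arrangements); H2O fac (chiral).
One of these lacks any improper symmetry element and so occurs as an enantiomeric pair, giving 4 + 1 = 5 stereoisomers in total.

5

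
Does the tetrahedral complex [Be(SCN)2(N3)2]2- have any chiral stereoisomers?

no

In a tetrahedral complex all four positions are equivalent and every pair of ligands is adjacent — there is no cis/trans distinction.
Only one geometric arrangement is possible.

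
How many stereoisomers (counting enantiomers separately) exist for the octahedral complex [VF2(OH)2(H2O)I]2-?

8

In an octahedral complex each vertex has one trans partner and four cis neighbours.
Working through the distinct placements yields 6 geometric isomers: F trans, OH trans; F trans, OH cis; F cis, OH trans; F cis, OH cis (3 arrangements, 2 chiral).
Of these, 2 lack any improper symmetry element and so occur as enantiomeric pairs, giving 6 + 2 = 8 stereoisomers in total.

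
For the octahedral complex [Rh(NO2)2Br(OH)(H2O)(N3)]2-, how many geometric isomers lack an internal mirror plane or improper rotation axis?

6

The six octahedral sites form three mutually perpendicular trans pairs.
Systematic enumeration (placing each ligand type in turn and discarding arrangements equivalent by rotation or reflection) gives 9 geometric isomers.
Of these, 6 lack any improper symmetry element and so occur as enantiomeric pairs, giving 9 + 6 = 15 stereoisomers in total.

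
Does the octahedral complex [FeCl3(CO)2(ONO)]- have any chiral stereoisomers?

Working through the distinct placements yields 3 geometric isomers: Cl mer, CO trans; Cl fac, CO cis; Cl mer, CO cis.
Each arrangement has an internal mirror plane or centre of symmetry, so none is chiral.

no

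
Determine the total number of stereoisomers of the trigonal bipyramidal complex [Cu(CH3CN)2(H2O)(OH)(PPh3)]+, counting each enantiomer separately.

10

A trigonal bipyramid has two axial and three equatorial sites, which are chemically inequivalent.
Systematic enumeration (placing each ligand type in turn and discarding arrangements equivalent by rotation or reflection) gives 7 geometric isomers.
Of these, 3 lack any improper symmetry element and so occur as enantiomeric pairs, giving 7 + 3 = 10 stereoisomers in total.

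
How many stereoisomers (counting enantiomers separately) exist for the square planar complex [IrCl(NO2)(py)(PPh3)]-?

3

In a square planar complex each vertex has one trans partner and two cis neighbours.
Systematic placement gives 3 geometric isomers: (Cl/PPh3 trans, NO2/py trans); (Cl/py trans, NO2/PPh3 trans); (Cl/NO2 trans, PPh3/py trans).
Each arrangement has an internal mirror plane or centre of symmetry, so none is chiral.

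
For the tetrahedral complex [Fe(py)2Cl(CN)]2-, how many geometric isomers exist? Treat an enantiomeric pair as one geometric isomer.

All four vertices of a tetrahedron are equivalent and mutually adjacent, so cis/trans isomerism cannot arise.
Only one geometric arrangement is possible.

1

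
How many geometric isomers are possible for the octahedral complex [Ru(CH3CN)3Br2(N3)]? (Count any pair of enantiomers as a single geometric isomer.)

3

An octahedron has six vertices in three trans pairs; every non-trans pair is cis.
The distinct arrangements are (3 in all): CH3CN mer, Br trans; CH3CN fac, Br cis; CH3CN mer, Br cis.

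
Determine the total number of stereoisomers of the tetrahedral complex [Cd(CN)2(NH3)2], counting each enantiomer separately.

In a tetrahedral complex all four positions are equivalent and every pair of ligands is adjacent — there is no cis/trans distinction.
Only one geometric arrangement is possible.

1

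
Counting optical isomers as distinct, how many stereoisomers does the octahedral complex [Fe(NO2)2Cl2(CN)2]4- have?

In an octahedral complex each vertex has one trans partner and four cis neighbours.
Systematic placement gives 5 geometric isomers: NO2 trans, Cl trans, CN trans; NO2 cis, Cl cis, CN trans; NO2 trans, Cl cis, CN cis; NO2 cis, Cl cis, CN cis (chiral); NO2 cis, Cl trans, CN cis.
One of these lacks any improper symmetry element and so occurs as an enantiomeric pair, giving 5 + 1 = 6 stereoisomers in total.

6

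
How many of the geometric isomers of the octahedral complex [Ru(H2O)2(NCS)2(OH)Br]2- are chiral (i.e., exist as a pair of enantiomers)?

In an octahedral complex each vertex has one trans partner and four cis neighbours.
There are 6 geometric isomers: H2O cis, NCS cis (3 arrangements, 2 chiral); H2O cis, NCS trans; H2O trans, NCS cis; H2O trans, NCS trans.
Of these, 2 lack any improper symmetry element and so occur as enantiomeric pairs, giving 6 + 2 = 8 stereoisomers in total.

2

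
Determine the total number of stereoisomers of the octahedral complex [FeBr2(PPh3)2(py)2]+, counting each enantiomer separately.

6

The six octahedral sites form three mutually perpendicular trans pairs.
There are 5 geometric isomers: Br trans, PPh3 trans, py trans; Br trans, PPh3 cis, py cis; Br cis, PPh3 cis, py trans; Br cis, PPh3 cis, py cis (chiral); Br cis, PPh3 trans, py cis.
One of these lacks any improper symmetry element and so occurs as an enantiomeric pair, giving 5 + 1 = 6 stereoisomers in total.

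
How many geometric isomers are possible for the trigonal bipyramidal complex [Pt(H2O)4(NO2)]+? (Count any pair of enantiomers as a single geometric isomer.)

The distinct arrangements are (2 in all): NO2 equatorial; NO2 axial.

2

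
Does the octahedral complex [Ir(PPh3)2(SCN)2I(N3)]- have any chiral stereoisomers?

The six octahedral sites form three mutually perpendicular trans pairs.
The distinct arrangements are (6 in all): PPh3 trans, SCN trans; PPh3 cis, SCN cis (3 arrangements, 2 chiral); PPh3 cis, SCN trans; PPh3 trans, SCN cis.
Of these, 2 lack any improper symmetry element and so occur as enantiomeric pairs, giving 6 + 2 = 8 stereoisomers in total.

yes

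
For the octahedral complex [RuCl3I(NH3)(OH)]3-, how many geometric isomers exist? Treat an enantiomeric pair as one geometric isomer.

In an octahedral complex each vertex has one trans partner and four cis neighbours.
Working through the distinct placements yields 4 geometric isomers: Cl mer (3 arrangements); Cl fac (chiral).

4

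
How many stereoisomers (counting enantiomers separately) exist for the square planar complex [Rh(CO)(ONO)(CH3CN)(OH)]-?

A square has two trans pairs of vertices; adjacent vertices are cis.
Working through the distinct placements yields 3 geometric isomers: (CH3CN/OH trans, CO/ONO trans); (CH3CN/ONO trans, CO/OH trans); (CH3CN/CO trans, OH/ONO trans).
Each arrangement has an internal mirror plane or centre of symmetry, so none is chiral.

3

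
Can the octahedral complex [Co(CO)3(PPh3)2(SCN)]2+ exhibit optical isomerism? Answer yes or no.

no

An octahedron has six vertices in three trans pairs; every non-trans pair is cis.
There are 3 geometric isomers: CO mer, PPh3 cis; CO mer, PPh3 trans; CO fac, PPh3 cis.
Each arrangement has an internal mirror plane or centre of symmetry, so none is chiral.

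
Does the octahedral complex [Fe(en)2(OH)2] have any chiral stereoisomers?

yes

The six octahedral sites form three mutually perpendicular trans pairs.
Each en is bidentate and must span two cis positions.
Systematic placement gives 2 geometric isomers: OH trans; OH cis (chiral).
One of these lacks any improper symmetry element and so occurs as an enantiomeric pair, giving 2 + 1 = 3 stereoisomers in total.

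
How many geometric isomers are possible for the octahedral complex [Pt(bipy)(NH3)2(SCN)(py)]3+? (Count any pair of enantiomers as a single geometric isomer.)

4

The six octahedral sites form three mutually perpendicular trans pairs.
Each bipy is bidentate and must span two cis positions.
There are 4 geometric isomers: NH3 trans; NH3 cis (3 arrangements, 2 chiral).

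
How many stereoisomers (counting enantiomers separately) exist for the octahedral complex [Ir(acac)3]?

In an octahedral complex each vertex has one trans partner and four cis neighbours.
Each acac is bidentate and must span two cis positions.
Only one geometric arrangement is possible; it has no improper symmetry element, so it exists as a pair of enantiomers (2 stereoisomers).

2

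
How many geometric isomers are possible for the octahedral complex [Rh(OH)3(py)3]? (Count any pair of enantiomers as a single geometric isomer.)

2

Working through the distinct placements yields 2 geometric isomers: OH mer; OH fac.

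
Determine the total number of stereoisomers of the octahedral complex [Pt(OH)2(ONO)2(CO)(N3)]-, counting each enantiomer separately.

There are 6 geometric isomers: OH trans, ONO trans; OH cis, ONO cis (3 arrangements, 2 chiral); OH cis, ONO trans; OH trans, ONO cis.
Of these, 2 lack any improper symmetry element and so occur as enantiomeric pairs, giving 6 + 2 = 8 stereoisomers in total.

8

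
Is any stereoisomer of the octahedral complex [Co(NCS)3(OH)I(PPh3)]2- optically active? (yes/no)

yes

The six octahedral sites form three mutually perpendicular trans pairs.
There are 4 geometric isomers: NCS mer (3 arrangements); NCS fac (chiral).
One of these lacks any improper symmetry element and so occurs as an enantiomeric pair, giving 4 + 1 = 5 stereoisomers in total.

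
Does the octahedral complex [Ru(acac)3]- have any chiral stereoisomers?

An octahedron has six vertices in three trans pairs; every non-trans pair is cis.
Each acac is bidentate and must span two cis positions.
Only one geometric arrangement is possible; it has no improper symmetry element, so it exists as a pair of enantiomers (2 stereoisomers).

yes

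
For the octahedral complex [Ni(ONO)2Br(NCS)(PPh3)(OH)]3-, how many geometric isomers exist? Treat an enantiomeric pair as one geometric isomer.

An octahedron has six vertices in three trans pairs; every non-trans pair is cis.
Systematic enumeration (placing each ligand type in turn and discarding arrangements equivalent by rotation or reflection) gives 9 geometric isomers.

9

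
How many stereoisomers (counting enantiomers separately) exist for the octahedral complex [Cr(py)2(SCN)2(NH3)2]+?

6

An octahedron has six vertices in three trans pairs; every non-trans pair is cis.
Systematic placement gives 5 geometric isomers: py trans, SCN trans, NH3 trans; py cis, SCN cis, NH3 trans; py trans, SCN cis, NH3 cis; py cis, SCN cis, NH3 cis (chiral); py cis, SCN trans, NH3 cis.
One of these lacks any improper symmetry element and so occurs as an enantiomeric pair, giving 5 + 1 = 6 stereoisomers in total.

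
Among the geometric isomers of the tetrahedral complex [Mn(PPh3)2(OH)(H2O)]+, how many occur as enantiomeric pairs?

All four vertices of a tetrahedron are equivalent and mutually adjacent, so cis/trans isomerism cannot arise.
Only one geometric arrangement is possible.

0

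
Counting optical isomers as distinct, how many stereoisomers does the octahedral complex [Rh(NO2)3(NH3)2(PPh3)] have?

3

There are 3 geometric isomers: NO2 mer, NH3 trans; NO2 fac, NH3 cis; NO2 mer, NH3 cis.
Each arrangement has an internal mirror plane or centre of symmetry, so none is chiral.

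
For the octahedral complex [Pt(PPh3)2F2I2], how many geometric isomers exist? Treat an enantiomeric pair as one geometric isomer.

5

The six octahedral sites form three mutually perpendicular trans pairs.
There are 5 geometric isomers: PPh3 trans, F trans, I trans; PPh3 cis, F trans, I cis; PPh3 trans, F cis, I cis; PPh3 cis, F cis, I cis (chiral); PPh3 cis, F cis, I trans.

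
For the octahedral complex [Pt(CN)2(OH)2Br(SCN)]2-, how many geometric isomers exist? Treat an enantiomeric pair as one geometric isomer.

6

The six octahedral sites form three mutually perpendicular trans pairs.
There are 6 geometric isomers: CN cis, OH cis (3 arrangements, 2 chiral); CN cis, OH trans; CN trans, OH cis; CN trans, OH trans.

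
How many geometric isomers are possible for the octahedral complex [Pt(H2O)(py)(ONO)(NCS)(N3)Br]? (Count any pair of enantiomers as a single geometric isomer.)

The six octahedral sites form three mutually perpendicular trans pairs.
Exhaustive case analysis gives 15 geometric isomers.

15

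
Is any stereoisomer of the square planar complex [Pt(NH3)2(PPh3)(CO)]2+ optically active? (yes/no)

Working through the distinct placements yields 2 geometric isomers: NH3 cis; NH3 trans.
Each arrangement has an internal mirror plane or centre of symmetry, so none is chiral.

no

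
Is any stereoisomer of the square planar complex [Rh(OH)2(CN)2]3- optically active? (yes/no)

no

Working through the distinct placements yields 2 geometric isomers: OH cis; OH trans.
Each arrangement has an internal mirror plane or centre of symmetry, so none is chiral.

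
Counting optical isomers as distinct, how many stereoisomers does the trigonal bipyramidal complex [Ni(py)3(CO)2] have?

In a trigonal bipyramid the two axial positions differ from the three equatorial ones.
The distinct arrangements are (3 in all): CO both axial; CO one axial, one equatorial; CO both equatorial.
Each arrangement has an internal mirror plane or centre of symmetry, so none is chiral.

3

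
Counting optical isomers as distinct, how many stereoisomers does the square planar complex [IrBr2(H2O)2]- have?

2

A square has two trans pairs of vertices; adjacent vertices are cis.
The distinct arrangements are (2 in all): Br cis; Br trans.
Each arrangement has an internal mirror plane or centre of symmetry, so none is chiral.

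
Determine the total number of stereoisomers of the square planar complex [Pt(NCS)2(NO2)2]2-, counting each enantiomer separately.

2

Working through the distinct placements yields 2 geometric isomers: NCS cis; NCS trans.
Each arrangement has an internal mirror plane or centre of symmetry, so none is chiral.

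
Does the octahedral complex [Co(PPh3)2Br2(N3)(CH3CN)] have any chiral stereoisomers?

yes

An octahedron has six vertices in three trans pairs; every non-trans pair is cis.
There are 6 geometric isomers: PPh3 trans, Br trans; PPh3 cis, Br trans; PPh3 trans, Br cis; PPh3 cis, Br cis (3 arrangements, 2 chiral).
Of these, 2 lack any improper symmetry element and so occur as enantiomeric pairs, giving 6 + 2 = 8 stereoisomers in total.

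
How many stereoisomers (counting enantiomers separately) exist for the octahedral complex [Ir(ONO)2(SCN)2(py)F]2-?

8

Systematic placement gives 6 geometric isomers: ONO cis, SCN cis (3 arrangements, 2 chiral); ONO cis, SCN trans; ONO trans, SCN cis; ONO trans, SCN trans.
Of these, 2 lack any improper symmetry element and so occur as enantiomeric pairs, giving 6 + 2 = 8 stereoisomers in total.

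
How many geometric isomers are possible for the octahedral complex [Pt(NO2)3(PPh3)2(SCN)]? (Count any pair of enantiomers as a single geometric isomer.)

3

Systematic placement gives 3 geometric isomers: NO2 mer, PPh3 cis; NO2 mer, PPh3 trans; NO2 fac, PPh3 cis.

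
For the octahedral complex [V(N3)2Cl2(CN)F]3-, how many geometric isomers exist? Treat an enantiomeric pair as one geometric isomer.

6

The distinct arrangements are (6 in all): N3 trans, Cl cis; N3 cis, Cl cis (3 arrangements, 2 chiral); N3 trans, Cl trans; N3 cis, Cl trans.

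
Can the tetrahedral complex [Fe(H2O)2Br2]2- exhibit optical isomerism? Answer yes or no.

no

In a tetrahedral complex all four positions are equivalent and every pair of ligands is adjacent — there is no cis/trans distinction.
Only one geometric arrangement is possible.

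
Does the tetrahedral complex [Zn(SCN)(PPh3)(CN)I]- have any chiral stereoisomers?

yes

Only one geometric arrangement is possible; it has no improper symmetry element, so it exists as a pair of enantiomers (2 stereoisomers).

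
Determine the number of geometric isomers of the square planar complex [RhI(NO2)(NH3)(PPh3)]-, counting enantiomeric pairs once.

3

A square has two trans pairs of vertices; adjacent vertices are cis.
Working through the distinct placements yields 3 geometric isomers: (I/NO2 trans, NH3/PPh3 trans); (I/PPh3 trans, NH3/NO2 trans); (I/NH3 trans, NO2/PPh3 trans).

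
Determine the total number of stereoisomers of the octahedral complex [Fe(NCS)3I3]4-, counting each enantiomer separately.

An octahedron has six vertices in three trans pairs; every non-trans pair is cis.
Working through the distinct placements yields 2 geometric isomers: NCS mer; NCS fac.
Each arrangement has an internal mirror plane or centre of symmetry, so none is chiral.

2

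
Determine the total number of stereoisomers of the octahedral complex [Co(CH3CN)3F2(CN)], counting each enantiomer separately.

In an octahedral complex each vertex has one trans partner and four cis neighbours.
Working through the distinct placements yields 3 geometric isomers: CH3CN mer, F trans; CH3CN mer, F cis; CH3CN fac, F cis.
Each arrangement has an internal mirror plane or centre of symmetry, so none is chiral.

3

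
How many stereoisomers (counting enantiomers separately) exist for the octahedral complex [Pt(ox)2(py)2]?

In an octahedral complex each vertex has one trans partner and four cis neighbours.
Each ox is bidentate and must span two cis positions.
Working through the distinct placements yields 2 geometric isomers: py trans; py cis (chiral).
One of these lacks any improper symmetry element and so occurs as an enantiomeric pair, giving 2 + 1 = 3 stereoisomers in total.

3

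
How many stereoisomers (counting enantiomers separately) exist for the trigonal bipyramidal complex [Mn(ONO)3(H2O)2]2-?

3

A trigonal bipyramid has two axial and three equatorial sites, which are chemically inequivalent.
Systematic placement gives 3 geometric isomers: H2O both axial; H2O one axial, one equatorial; H2O both equatorial.
Each arrangement has an internal mirror plane or centre of symmetry, so none is chiral.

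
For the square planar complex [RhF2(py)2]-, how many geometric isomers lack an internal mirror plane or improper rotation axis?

0

A square has two trans pairs of vertices; adjacent vertices are cis.
The distinct arrangements are (2 in all): F cis; F trans.
Each arrangement has an internal mirror plane or centre of symmetry, so none is chiral.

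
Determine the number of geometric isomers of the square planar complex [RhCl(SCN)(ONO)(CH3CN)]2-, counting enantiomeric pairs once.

3

A square has two trans pairs of vertices; adjacent vertices are cis.
Systematic placement gives 3 geometric isomers: (CH3CN/ONO trans, Cl/SCN trans); (CH3CN/SCN trans, Cl/ONO trans); (CH3CN/Cl trans, ONO/SCN trans).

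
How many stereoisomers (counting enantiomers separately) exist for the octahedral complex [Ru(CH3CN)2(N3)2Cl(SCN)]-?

8

The six octahedral sites form three mutually perpendicular trans pairs.
Systematic placement gives 6 geometric isomers: CH3CN trans, N3 cis; CH3CN trans, N3 trans; CH3CN cis, N3 cis (3 arrangements, 2 chiral); CH3CN cis, N3 trans.
Of these, 2 lack any improper symmetry element and so occur as enantiomeric pairs, giving 6 + 2 = 8 stereoisomers in total.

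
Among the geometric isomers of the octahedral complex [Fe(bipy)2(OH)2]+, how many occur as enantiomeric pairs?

1

An octahedron has six vertices in three trans pairs; every non-trans pair is cis.
Each bipy is bidentate and must span two cis positions.
The distinct arrangements are (2 in all): OH trans; OH cis (chiral).
One of these lacks any improper symmetry element and so occurs as an enantiomeric pair, giving 2 + 1 = 3 stereoisomers in total.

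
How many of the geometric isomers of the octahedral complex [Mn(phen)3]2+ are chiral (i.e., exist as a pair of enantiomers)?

1

Each phen is bidentate and must span two cis positions.
Only one geometric arrangement is possible; it has no improper symmetry element, so it exists as a pair of enantiomers (2 stereoisomers).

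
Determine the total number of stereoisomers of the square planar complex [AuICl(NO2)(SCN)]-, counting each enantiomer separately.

3

A square has two trans pairs of vertices; adjacent vertices are cis.
Systematic placement gives 3 geometric isomers: (Cl/NO2 trans, I/SCN trans); (Cl/SCN trans, I/NO2 trans); (Cl/I trans, NO2/SCN trans).
Each arrangement has an internal mirror plane or centre of symmetry, so none is chiral.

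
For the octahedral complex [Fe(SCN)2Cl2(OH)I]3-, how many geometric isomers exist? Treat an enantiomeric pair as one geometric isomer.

An octahedron has six vertices in three trans pairs; every non-trans pair is cis.
There are 6 geometric isomers: SCN trans, Cl trans; SCN cis, Cl trans; SCN trans, Cl cis; SCN cis, Cl cis (3 arrangements, 2 chiral).

6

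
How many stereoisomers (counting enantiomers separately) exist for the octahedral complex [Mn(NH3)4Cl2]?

2

An octahedron has six vertices in three trans pairs; every non-trans pair is cis.
The distinct arrangements are (2 in all): Cl trans; Cl cis.
Each arrangement has an internal mirror plane or centre of symmetry, so none is chiral.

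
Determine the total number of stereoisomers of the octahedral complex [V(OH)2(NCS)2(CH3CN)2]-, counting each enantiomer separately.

6

An octahedron has six vertices in three trans pairs; every non-trans pair is cis.
Systematic placement gives 5 geometric isomers: OH trans, NCS trans, CH3CN trans; OH cis, NCS cis, CH3CN trans; OH trans, NCS cis, CH3CN cis; OH cis, NCS cis, CH3CN cis (chiral); OH cis, NCS trans, CH3CN cis.
One of these lacks any improper symmetry element and so occurs as an enantiomeric pair, giving 5 + 1 = 6 stereoisomers in total.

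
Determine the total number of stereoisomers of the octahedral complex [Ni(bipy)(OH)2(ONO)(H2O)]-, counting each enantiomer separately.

6

The six octahedral sites form three mutually perpendicular trans pairs.
Each bipy is bidentate and must span two cis positions.
Working through the distinct placements yields 4 geometric isomers: OH cis (3 arrangements, 2 chiral); OH trans.
Of these, 2 lack any improper symmetry element and so occur as enantiomeric pairs, giving 4 + 2 = 6 stereoisomers in total.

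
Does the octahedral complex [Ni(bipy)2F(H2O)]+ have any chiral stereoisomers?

yes

Each bipy is bidentate and must span two cis positions.
Systematic placement gives 2 geometric isomers: F and H2O mutually trans; F and H2O mutually cis (chiral).
One of these lacks any improper symmetry element and so occurs as an enantiomeric pair, giving 2 + 1 = 3 stereoisomers in total.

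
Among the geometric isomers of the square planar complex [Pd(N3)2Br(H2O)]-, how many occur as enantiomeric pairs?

Systematic placement gives 2 geometric isomers: N3 cis; N3 trans.
Each arrangement has an internal mirror plane or centre of symmetry, so none is chiral.

0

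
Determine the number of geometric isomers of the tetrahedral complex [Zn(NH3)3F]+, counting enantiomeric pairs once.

All four vertices of a tetrahedron are equivalent and mutually adjacent, so cis/trans isomerism cannot arise.
Only one geometric arrangement is possible.

1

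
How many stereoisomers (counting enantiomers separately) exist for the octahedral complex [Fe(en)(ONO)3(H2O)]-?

2

The six octahedral sites form three mutually perpendicular trans pairs.
Each en is bidentate and must span two cis positions.
The distinct arrangements are (2 in all): ONO fac; ONO mer.
Each arrangement has an internal mirror plane or centre of symmetry, so none is chiral.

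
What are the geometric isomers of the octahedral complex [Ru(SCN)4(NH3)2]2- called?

The six octahedral sites form three mutually perpendicular trans pairs.
There are 2 geometric isomers: NH3 trans; NH3 cis.

cis and trans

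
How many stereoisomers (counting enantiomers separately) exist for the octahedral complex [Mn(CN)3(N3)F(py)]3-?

5

An octahedron has six vertices in three trans pairs; every non-trans pair is cis.
There are 4 geometric isomers: CN mer (3 arrangements); CN fac (chiral).
One of these lacks any improper symmetry element and so occurs as an enantiomeric pair, giving 4 + 1 = 5 stereoisomers in total.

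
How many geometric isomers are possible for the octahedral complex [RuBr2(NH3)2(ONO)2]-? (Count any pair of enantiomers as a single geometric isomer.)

5

The six octahedral sites form three mutually perpendicular trans pairs.
Working through the distinct placements yields 5 geometric isomers: Br trans, NH3 trans, ONO trans; Br trans, NH3 cis, ONO cis; Br cis, NH3 cis, ONO trans; Br cis, NH3 cis, ONO cis (chiral); Br cis, NH3 trans, ONO cis.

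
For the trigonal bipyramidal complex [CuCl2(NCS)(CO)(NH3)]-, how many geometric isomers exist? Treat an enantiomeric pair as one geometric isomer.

In a trigonal bipyramid the two axial positions differ from the three equatorial ones.
Systematic enumeration (placing each ligand type in turn and discarding arrangements equivalent by rotation or reflection) gives 7 geometric isomers.

7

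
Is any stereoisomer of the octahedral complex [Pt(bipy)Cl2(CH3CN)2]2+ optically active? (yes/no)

Each bipy is bidentate and must span two cis positions.
Systematic placement gives 3 geometric isomers: Cl cis, CH3CN trans; Cl cis, CH3CN cis (chiral); Cl trans, CH3CN cis.
One of these lacks any improper symmetry element and so occurs as an enantiomeric pair, giving 3 + 1 = 4 stereoisomers in total.

yes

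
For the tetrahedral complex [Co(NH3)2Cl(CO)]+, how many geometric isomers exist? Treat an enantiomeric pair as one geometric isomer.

In a tetrahedral complex all four positions are equivalent and every pair of ligands is adjacent — there is no cis/trans distinction.
Only one geometric arrangement is possible.

1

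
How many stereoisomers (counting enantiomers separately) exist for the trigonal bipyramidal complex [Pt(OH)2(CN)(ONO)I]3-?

Systematic enumeration (placing each ligand type in turn and discarding arrangements equivalent by rotation or reflection) gives 7 geometric isomers.
Of these, 3 lack any improper symmetry element and so occur as enantiomeric pairs, giving 7 + 3 = 10 stereoisomers in total.

10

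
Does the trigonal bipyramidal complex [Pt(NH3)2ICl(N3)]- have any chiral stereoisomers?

yes

In a trigonal bipyramid the two axial positions differ from the three equatorial ones.
Systematic enumeration (placing each ligand type in turn and discarding arrangements equivalent by rotation or reflection) gives 7 geometric isomers.
Of these, 3 lack any improper symmetry element and so occur as enantiomeric pairs, giving 7 + 3 = 10 stereoisomers in total.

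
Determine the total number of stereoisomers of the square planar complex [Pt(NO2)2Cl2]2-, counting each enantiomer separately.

A square has two trans pairs of vertices; adjacent vertices are cis.
Systematic placement gives 2 geometric isomers: NO2 cis; NO2 trans.
Each arrangement has an internal mirror plane or centre of symmetry, so none is chiral.

2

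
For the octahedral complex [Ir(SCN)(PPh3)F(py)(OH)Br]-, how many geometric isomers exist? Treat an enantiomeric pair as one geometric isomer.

Systematic enumeration (placing each ligand type in turn and discarding arrangements equivalent by rotation or reflection) gives 15 geometric isomers.

15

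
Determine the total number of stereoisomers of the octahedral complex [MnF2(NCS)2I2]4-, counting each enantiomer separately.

6

In an octahedral complex each vertex has one trans partner and four cis neighbours.
Working through the distinct placements yields 5 geometric isomers: F trans, NCS trans, I trans; F trans, NCS cis, I cis; F cis, NCS trans, I cis; F cis, NCS cis, I cis (chiral); F cis, NCS cis, I trans.
One of these lacks any improper symmetry element and so occurs as an enantiomeric pair, giving 5 + 1 = 6 stereoisomers in total.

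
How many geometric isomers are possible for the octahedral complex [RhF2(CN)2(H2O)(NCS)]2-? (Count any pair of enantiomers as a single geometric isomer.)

In an octahedral complex each vertex has one trans partner and four cis neighbours.
Systematic placement gives 6 geometric isomers: F trans, CN trans; F cis, CN trans; F cis, CN cis (3 arrangements, 2 chiral); F trans, CN cis.

6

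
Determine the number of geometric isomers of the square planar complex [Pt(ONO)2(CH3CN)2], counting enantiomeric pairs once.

Systematic placement gives 2 geometric isomers: ONO cis; ONO trans.

2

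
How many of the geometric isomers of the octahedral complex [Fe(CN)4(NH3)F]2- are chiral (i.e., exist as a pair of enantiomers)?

0

In an octahedral complex each vertex has one trans partner and four cis neighbours.
The distinct arrangements are (2 in all): NH3 and F mutually trans; NH3 and F mutually cis.
Each arrangement has an internal mirror plane or centre of symmetry, so none is chiral.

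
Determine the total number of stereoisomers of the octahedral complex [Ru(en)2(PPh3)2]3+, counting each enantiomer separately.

Each en is bidentate and must span two cis positions.
The distinct arrangements are (2 in all): PPh3 trans; PPh3 cis (chiral).
One of these lacks any improper symmetry element and so occurs as an enantiomeric pair, giving 2 + 1 = 3 stereoisomers in total.

3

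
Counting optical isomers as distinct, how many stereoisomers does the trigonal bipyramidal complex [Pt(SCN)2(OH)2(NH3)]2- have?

6

Systematic enumeration (placing each ligand type in turn and discarding arrangements equivalent by rotation or reflection) gives 5 geometric isomers.
One of these lacks any improper symmetry element and so occurs as an enantiomeric pair, giving 5 + 1 = 6 stereoisomers in total.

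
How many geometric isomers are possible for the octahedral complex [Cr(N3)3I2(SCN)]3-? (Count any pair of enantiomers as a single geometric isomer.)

In an octahedral complex each vertex has one trans partner and four cis neighbours.
There are 3 geometric isomers: N3 mer, I trans; N3 fac, I cis; N3 mer, I cis.

3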